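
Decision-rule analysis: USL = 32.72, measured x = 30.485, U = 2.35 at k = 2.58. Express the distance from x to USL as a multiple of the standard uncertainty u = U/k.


u = U / k = 2.35 / 2.58 = 0.91085271
margin = |USL - x| = |32.72 - 30.485| = 2.235
z = margin / u = 2.235 / 0.91085271
z = 2.4537

2.4537


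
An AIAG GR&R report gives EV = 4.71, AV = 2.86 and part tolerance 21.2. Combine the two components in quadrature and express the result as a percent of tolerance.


GRR = sqrt(EV^2 + AV^2) = sqrt(4.71^2 + 2.86^2) = 5.5103267
%GRR = GRR / tol * 100 = 5.5103267 / 21.2 * 100
%GRR = 25.9921

25.9921


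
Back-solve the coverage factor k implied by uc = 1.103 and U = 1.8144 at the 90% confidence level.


k = U / uc
k = 1.8144 / 1.103
k = 1.645

1.645


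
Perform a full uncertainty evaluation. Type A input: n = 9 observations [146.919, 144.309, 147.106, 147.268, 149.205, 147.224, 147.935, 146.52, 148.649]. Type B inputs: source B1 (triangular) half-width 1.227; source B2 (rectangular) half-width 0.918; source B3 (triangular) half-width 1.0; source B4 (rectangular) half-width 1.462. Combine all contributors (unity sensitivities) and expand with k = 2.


mean = (146.919 + 144.309 + 147.106 + 147.268 + 149.205 + 147.224 + 147.935 + 146.52 + 148.649) / 9 = 147.2372222
s = sqrt(sum((x - mean)^2)/(n-1)) = 1.3946621
u_A = s / sqrt(n) = 1.3946621 / sqrt(9) = 0.46488737
u_B1 = 1.227 / sqrt(6) = 0.50092065
u_B2 = 0.918 / sqrt(3) = 0.53000755
u_B3 = 1.0 / sqrt(6) = 0.40824829
u_B4 = 1.462 / sqrt(3) = 0.84408609
uc = sqrt(0.46488737^2 + 0.50092065^2 + 0.53000755^2 + 0.40824829^2 + 0.84408609^2) = 1.2755774
U = k * uc = 2 * 1.2755774
U = 2.5512

2.5512


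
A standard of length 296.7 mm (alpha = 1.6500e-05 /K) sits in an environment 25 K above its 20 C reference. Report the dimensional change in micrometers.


dL = L * alpha * dT
= 296.7 * 1.6500e-05 * 25
= 0.1223888 mm
dL_um = 0.1223888 * 1000 = 122.3888 um

122.3888


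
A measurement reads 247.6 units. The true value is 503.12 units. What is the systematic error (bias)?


Systematic error = measured - true
= 247.6 - 503.12
= -255.5200

-255.5200


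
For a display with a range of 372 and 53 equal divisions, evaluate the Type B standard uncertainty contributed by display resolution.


resolution = range / divisions
resolution = 372 / 53 = 7.0188679
u_res = resolution / (2*sqrt(3))
u_res = 7.0188679 / 3.4641016
u_res = 2.0262

2.0262


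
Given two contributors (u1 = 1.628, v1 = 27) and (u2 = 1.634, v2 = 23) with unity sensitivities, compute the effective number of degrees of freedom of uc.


uc = sqrt(u1^2 + u2^2) = sqrt(1.628^2 + 1.634^2) = 2.3065862
v_eff = uc^4 / (u1^4/v1 + u2^4/v2)
= 2.3065862^4 / (1.628^4/27 + 1.634^4/23)
= 28.306017 / 0.57010993
v_eff = 49.6501

49.6501


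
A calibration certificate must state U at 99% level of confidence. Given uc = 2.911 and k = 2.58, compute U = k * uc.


U = k * uc
U = 2.58 * 2.911
U = 7.5104

7.5104


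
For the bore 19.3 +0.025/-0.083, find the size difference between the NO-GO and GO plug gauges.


GO = nominal - lower_tol (smallest hole = maximum material condition)
GO = 19.3 - 0.083 = 19.217
NO-GO = nominal + upper_tol (largest hole = least material condition)
NO-GO = 19.3 + 0.025 = 19.325
spread = NO-GO - GO = 19.325 - 19.217 = 0.1080

0.1080


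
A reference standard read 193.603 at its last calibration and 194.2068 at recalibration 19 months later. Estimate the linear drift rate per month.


rate = (v2 - v1) / months
= (194.2068 - 193.603) / 19
= 0.6038 / 19
= 0.0318

0.0318


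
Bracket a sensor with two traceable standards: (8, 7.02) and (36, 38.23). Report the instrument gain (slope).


slope = (y2 - y1) / (x2 - x1)
= (38.23 - 7.02) / (36 - 8)
= 31.2100 / 28
= 1.1146

1.1146


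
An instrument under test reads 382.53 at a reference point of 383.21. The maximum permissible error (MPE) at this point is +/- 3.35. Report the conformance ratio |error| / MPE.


e = indication - reference = 382.53 - 383.21 = -0.6800
|e| = 0.6800
ratio = |e| / MPE = 0.6800 / 3.35
ratio = 0.2030

0.2030


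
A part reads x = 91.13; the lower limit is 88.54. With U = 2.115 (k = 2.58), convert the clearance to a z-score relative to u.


u = U / k = 2.115 / 2.58 = 0.81976744
margin = |LSL - x| = |88.54 - 91.13| = 2.59
z = margin / u = 2.59 / 0.81976744
z = 3.1594

3.1594


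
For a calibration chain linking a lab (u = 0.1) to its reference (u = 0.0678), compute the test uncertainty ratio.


TUR = u_lab / u_ref
= 0.1 / 0.0678
= 1.4749

1.4749


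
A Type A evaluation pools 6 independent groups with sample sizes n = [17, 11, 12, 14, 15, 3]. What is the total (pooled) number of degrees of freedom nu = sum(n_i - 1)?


nu = sum_i (n_i - 1)
nu = ((17 - 1) + (11 - 1) + (12 - 1) + (14 - 1) + (15 - 1) + (3 - 1))
nu = 16 + 10 + 11 + 13 + 14 + 2
nu = 66

66


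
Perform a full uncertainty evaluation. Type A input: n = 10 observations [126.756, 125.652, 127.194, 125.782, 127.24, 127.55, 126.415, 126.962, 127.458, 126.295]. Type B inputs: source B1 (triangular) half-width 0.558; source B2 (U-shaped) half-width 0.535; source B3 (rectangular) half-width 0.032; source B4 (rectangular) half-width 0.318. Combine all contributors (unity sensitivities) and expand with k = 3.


mean = (126.756 + 125.652 + 127.194 + 125.782 + 127.24 + 127.55 + 126.415 + 126.962 + 127.458 + 126.295) / 10 = 126.7304
s = sqrt(sum((x - mean)^2)/(n-1)) = 0.67342544
u_A = s / sqrt(n) = 0.67342544 / sqrt(10) = 0.21295582
u_B1 = 0.558 / sqrt(6) = 0.22780255
u_B2 = 0.535 / sqrt(2) = 0.37830213
u_B3 = 0.032 / sqrt(3) = 0.018475209
u_B4 = 0.318 / sqrt(3) = 0.18359739
uc = sqrt(0.21295582^2 + 0.22780255^2 + 0.37830213^2 + 0.018475209^2 + 0.18359739^2) = 0.52383778
U = k * uc = 3 * 0.52383778
U = 1.5715

1.5715


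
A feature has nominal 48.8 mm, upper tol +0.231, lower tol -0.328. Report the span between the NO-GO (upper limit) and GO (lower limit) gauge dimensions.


GO = nominal - lower_tol (smallest hole = maximum material condition)
GO = 48.8 - 0.328 = 48.472
NO-GO = nominal + upper_tol (largest hole = least material condition)
NO-GO = 48.8 + 0.231 = 49.031
spread = NO-GO - GO = 49.031 - 48.472 = 0.5590

0.5590


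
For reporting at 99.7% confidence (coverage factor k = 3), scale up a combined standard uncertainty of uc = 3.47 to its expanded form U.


U = k * uc
U = 3 * 3.47
U = 10.4100

10.4100


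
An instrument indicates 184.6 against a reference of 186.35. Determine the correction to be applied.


Correction = standard - reading
= 186.35 - 184.6
= 1.7500

1.7500


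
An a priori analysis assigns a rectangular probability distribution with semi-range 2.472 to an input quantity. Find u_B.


u_B = half_width / sqrt(3)
u_B = 2.472 / 1.7320508
u_B = 1.4272

1.4272


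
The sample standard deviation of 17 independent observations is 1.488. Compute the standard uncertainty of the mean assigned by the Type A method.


u_A = s / sqrt(n)
u_A = 1.488 / sqrt(17)
u_A = 1.488 / 4.1231056
u_A = 0.3609

0.3609


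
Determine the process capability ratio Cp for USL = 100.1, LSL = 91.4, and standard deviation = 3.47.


Cp = (USL - LSL) / (6 * sigma)
= (100.1 - 91.4) / (6 * 3.47)
= 8.7000 / 20.8200
= 0.4179

0.4179


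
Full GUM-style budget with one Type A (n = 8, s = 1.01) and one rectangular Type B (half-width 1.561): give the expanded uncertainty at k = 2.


u_A = s / sqrt(n) = 1.01 / sqrt(8) = 0.35708892
u_B = half_width / sqrt(3) = 1.561 / sqrt(3) = 0.90124377
uc = sqrt(u_A^2 + u_B^2) = sqrt(0.35708892^2 + 0.90124377^2) = 0.96940849
U = k * uc = 2 * 0.96940849
U = 1.9388

1.9388


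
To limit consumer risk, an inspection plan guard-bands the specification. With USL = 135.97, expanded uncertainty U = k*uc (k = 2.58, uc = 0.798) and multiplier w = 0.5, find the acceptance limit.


U = k * uc = 2.58 * 0.798 = 2.05884
guard band g = w * U = 0.5 * 2.05884 = 1.02942
AL = USL - g = 135.97 - 1.02942
AL = 134.9406

134.9406


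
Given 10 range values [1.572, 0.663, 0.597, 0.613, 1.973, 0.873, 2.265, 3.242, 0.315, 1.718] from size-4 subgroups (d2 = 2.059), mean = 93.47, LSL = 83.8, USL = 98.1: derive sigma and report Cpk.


R_bar = (1.572 + 0.663 + 0.597 + 0.613 + 1.973 + 0.873 + 2.265 + 3.242 + 0.315 + 1.718) / 10 = 1.3831
sigma = R_bar / d2 = 1.3831 / 2.059 = 0.67173385
Cp = (USL - LSL)/(6*sigma) = (98.1 - 83.8)/(6*0.67173385) = 3.5480
Cpu = (98.1 - 93.47)/(3*0.67173385) = 2.2975
Cpl = (93.47 - 83.8)/(3*0.67173385) = 4.7985
Cpk = min(Cpu, Cpl) = 2.2975

2.2975


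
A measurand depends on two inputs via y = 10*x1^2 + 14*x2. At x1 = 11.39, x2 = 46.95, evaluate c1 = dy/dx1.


y = 10*x1^2 + 14*x2
dy/dx1 = 2*10*x1
Evaluate at x1 = 11.39: c1 = 20 * 11.39
c1 = 227.8000

227.8000


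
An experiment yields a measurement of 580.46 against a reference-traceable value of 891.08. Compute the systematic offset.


Systematic error = measured - true
= 580.46 - 891.08
= -310.6200

-310.6200


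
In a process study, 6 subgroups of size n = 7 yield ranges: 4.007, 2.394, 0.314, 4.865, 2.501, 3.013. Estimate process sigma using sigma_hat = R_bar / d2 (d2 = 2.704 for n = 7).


R_bar = (4.007 + 2.394 + 0.314 + 4.865 + 2.501 + 3.013) / 6
R_bar = 17.094 / 6 = 2.849
sigma_hat = R_bar / d2 = 2.849 / 2.704 = 1.0536

1.0536


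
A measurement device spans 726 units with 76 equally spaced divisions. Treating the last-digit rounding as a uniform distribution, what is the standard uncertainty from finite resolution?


resolution = range / divisions
resolution = 726 / 76 = 9.5526316
u_res = resolution / (2*sqrt(3))
u_res = 9.5526316 / 3.4641016
u_res = 2.7576

2.7576


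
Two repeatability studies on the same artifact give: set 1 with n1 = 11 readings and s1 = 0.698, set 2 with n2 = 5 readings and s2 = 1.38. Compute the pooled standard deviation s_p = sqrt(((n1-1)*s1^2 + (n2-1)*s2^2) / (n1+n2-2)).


s_p = sqrt(((n1-1)*s1^2 + (n2-1)*s2^2) / (n1+n2-2))
numerator = (11-1)*0.698^2 + (5-1)*1.38^2 = 4.87204 + 7.6176 = 12.48964
denominator = 11 + 5 - 2 = 14
s_p^2 = 12.48964 / 14 = 0.89211714
s_p = sqrt(0.89211714) = 0.9445

0.9445


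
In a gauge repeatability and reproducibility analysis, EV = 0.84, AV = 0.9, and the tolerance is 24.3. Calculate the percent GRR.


GRR = sqrt(EV^2 + AV^2) = sqrt(0.84^2 + 0.9^2) = 1.2310971
%GRR = GRR / tol * 100 = 1.2310971 / 24.3 * 100
%GRR = 5.0662

5.0662


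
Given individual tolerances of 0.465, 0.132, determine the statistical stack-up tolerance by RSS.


RSS = sqrt(0.465^2 + 0.132^2)
= sqrt(0.233649)
= 0.4834

0.4834


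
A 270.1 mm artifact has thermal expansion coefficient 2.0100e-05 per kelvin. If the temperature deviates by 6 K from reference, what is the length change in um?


dL = L * alpha * dT
= 270.1 * 2.0100e-05 * 6
= 0.0325741 mm
dL_um = 0.0325741 * 1000 = 32.5741 um

32.5741


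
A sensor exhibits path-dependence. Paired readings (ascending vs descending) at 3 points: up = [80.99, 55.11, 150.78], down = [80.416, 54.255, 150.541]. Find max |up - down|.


|80.99 - 80.416| = 0.5740
|55.11 - 54.255| = 0.8550
|150.78 - 150.541| = 0.2390
hysteresis = max(diffs) = 0.8550

0.8550


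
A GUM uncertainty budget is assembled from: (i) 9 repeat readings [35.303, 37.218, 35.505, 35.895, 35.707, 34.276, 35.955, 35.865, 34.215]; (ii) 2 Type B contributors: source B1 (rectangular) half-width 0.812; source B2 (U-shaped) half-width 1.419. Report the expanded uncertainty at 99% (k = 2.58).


mean = (35.303 + 37.218 + 35.505 + 35.895 + 35.707 + 34.276 + 35.955 + 35.865 + 34.215) / 9 = 35.54877778
s = sqrt(sum((x - mean)^2)/(n-1)) = 0.91224103
u_A = s / sqrt(n) = 0.91224103 / sqrt(9) = 0.30408034
u_B1 = 0.812 / sqrt(3) = 0.46880842
u_B2 = 1.419 / sqrt(2) = 1.0033845
uc = sqrt(0.30408034^2 + 0.46880842^2 + 1.0033845^2) = 1.1484889
U = k * uc = 2.58 * 1.1484889
U = 2.9631

2.9631


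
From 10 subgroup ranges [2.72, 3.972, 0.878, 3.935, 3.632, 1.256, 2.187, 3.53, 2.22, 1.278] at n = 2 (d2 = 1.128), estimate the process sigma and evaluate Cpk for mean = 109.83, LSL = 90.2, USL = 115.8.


R_bar = (2.72 + 3.972 + 0.878 + 3.935 + 3.632 + 1.256 + 2.187 + 3.53 + 2.22 + 1.278) / 10 = 2.5608
sigma = R_bar / d2 = 2.5608 / 1.128 = 2.2702128
Cp = (USL - LSL)/(6*sigma) = (115.8 - 90.2)/(6*2.2702128) = 1.8794
Cpu = (115.8 - 109.83)/(3*2.2702128) = 0.8766
Cpl = (109.83 - 90.2)/(3*2.2702128) = 2.8823
Cpk = min(Cpu, Cpl) = 0.8766

0.8766


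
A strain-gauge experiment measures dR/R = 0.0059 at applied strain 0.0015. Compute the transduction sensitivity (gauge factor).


GF = (dR/R) / epsilon
= 0.0059 / 0.0015
= 3.9333

3.9333


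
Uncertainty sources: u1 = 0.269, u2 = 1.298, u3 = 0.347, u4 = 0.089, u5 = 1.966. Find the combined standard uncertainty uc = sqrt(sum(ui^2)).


uc = sqrt(0.269^2 + 1.298^2 + 0.347^2 + 0.089^2 + 1.966^2)
uc = sqrt(5.750651)
uc = 2.3981

2.3981


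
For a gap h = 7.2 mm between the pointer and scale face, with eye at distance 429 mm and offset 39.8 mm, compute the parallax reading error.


error = h * offset / d
= 7.2 * 39.8 / 429
= 0.6680

0.6680


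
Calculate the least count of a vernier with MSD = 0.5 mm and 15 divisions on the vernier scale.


LC = MSD / n_div
= 0.5 / 15
= 0.0333

0.0333


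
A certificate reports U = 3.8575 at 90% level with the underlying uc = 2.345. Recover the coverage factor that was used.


k = U / uc
k = 3.8575 / 2.345
k = 1.645

1.645


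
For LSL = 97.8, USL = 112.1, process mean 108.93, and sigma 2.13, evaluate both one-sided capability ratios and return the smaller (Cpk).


Cpu = (USL - mean) / (3*sigma) = (112.1 - 108.93) / (3*2.13) = 0.4961
Cpl = (mean - LSL) / (3*sigma) = (108.93 - 97.8) / (3*2.13) = 1.7418
Cpk = min(Cpu, Cpl) = 0.4961

0.4961


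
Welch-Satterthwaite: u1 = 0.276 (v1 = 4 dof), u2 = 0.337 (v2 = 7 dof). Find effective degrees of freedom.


uc = sqrt(u1^2 + u2^2) = sqrt(0.276^2 + 0.337^2) = 0.43559729
v_eff = uc^4 / (u1^4/v1 + u2^4/v2)
= 0.43559729^4 / (0.276^4/4 + 0.337^4/7)
= 0.036003165 / 0.0032932554
v_eff = 10.9324

10.9324


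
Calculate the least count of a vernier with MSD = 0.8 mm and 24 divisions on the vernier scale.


LC = MSD / n_div
= 0.8 / 24
= 0.0333

0.0333


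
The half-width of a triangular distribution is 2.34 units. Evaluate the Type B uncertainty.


u_B = half_width / sqrt(6)
u_B = 2.34 / 2.4494897
u_B = 0.9553

0.9553


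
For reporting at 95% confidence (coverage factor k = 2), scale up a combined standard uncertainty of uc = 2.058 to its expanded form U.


U = k * uc
U = 2 * 2.058
U = 4.1160

4.1160


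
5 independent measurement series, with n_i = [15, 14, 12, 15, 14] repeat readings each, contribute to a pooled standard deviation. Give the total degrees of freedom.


nu = sum_i (n_i - 1)
nu = ((15 - 1) + (14 - 1) + (12 - 1) + (15 - 1) + (14 - 1))
nu = 14 + 13 + 11 + 14 + 13
nu = 65

65


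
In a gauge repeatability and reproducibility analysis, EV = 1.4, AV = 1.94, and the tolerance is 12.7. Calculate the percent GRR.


GRR = sqrt(EV^2 + AV^2) = sqrt(1.4^2 + 1.94^2) = 2.3924046
%GRR = GRR / tol * 100 = 2.3924046 / 12.7 * 100
%GRR = 18.8378

18.8378


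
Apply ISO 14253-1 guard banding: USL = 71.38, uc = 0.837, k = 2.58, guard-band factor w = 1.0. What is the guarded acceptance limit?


U = k * uc = 2.58 * 0.837 = 2.15946
guard band g = w * U = 1.0 * 2.15946 = 2.15946
AL = USL - g = 71.38 - 2.15946
AL = 69.2205

69.2205


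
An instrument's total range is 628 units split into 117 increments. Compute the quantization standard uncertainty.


resolution = range / divisions
resolution = 628 / 117 = 5.3675214
u_res = resolution / (2*sqrt(3))
u_res = 5.3675214 / 3.4641016
u_res = 1.5495

1.5495


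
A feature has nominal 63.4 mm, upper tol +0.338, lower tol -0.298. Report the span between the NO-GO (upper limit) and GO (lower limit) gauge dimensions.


GO = nominal - lower_tol (smallest hole = maximum material condition)
GO = 63.4 - 0.298 = 63.102
NO-GO = nominal + upper_tol (largest hole = least material condition)
NO-GO = 63.4 + 0.338 = 63.738
spread = NO-GO - GO = 63.738 - 63.102 = 0.6360

0.6360


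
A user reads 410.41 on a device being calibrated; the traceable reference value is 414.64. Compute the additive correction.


Correction = standard - reading
= 414.64 - 410.41
= 4.2300

4.2300


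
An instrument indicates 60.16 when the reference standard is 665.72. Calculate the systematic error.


Systematic error = measured - true
= 60.16 - 665.72
= -605.5600

-605.5600


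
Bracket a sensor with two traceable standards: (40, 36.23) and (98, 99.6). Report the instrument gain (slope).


slope = (y2 - y1) / (x2 - x1)
= (99.6 - 36.23) / (98 - 40)
= 63.3700 / 58
= 1.0926

1.0926


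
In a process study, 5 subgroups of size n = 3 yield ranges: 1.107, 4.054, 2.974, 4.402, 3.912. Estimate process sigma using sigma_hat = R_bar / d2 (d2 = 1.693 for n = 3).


R_bar = (1.107 + 4.054 + 2.974 + 4.402 + 3.912) / 5
R_bar = 16.449 / 5 = 3.2898
sigma_hat = R_bar / d2 = 3.2898 / 1.693 = 1.9432

1.9432


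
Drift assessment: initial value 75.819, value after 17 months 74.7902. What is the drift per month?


rate = (v2 - v1) / months
= (74.7902 - 75.819) / 17
= -1.0288 / 17
= -0.0605

-0.0605


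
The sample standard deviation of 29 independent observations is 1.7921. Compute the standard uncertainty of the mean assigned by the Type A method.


u_A = s / sqrt(n)
u_A = 1.7921 / sqrt(29)
u_A = 1.7921 / 5.3851648
u_A = 0.3328

0.3328


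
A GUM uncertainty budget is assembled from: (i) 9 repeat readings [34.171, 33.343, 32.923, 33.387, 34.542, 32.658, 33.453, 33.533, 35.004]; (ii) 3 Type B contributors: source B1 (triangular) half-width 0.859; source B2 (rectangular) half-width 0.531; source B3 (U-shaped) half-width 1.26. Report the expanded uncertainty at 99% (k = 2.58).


mean = (34.171 + 33.343 + 32.923 + 33.387 + 34.542 + 32.658 + 33.453 + 33.533 + 35.004) / 9 = 33.66822222
s = sqrt(sum((x - mean)^2)/(n-1)) = 0.76042271
u_A = s / sqrt(n) = 0.76042271 / sqrt(9) = 0.25347424
u_B1 = 0.859 / sqrt(6) = 0.35068528
u_B2 = 0.531 / sqrt(3) = 0.30657299
u_B3 = 1.26 / sqrt(2) = 0.89095454
uc = sqrt(0.25347424^2 + 0.35068528^2 + 0.30657299^2 + 0.89095454^2) = 1.03683
U = k * uc = 2.58 * 1.03683
U = 2.6750

2.6750


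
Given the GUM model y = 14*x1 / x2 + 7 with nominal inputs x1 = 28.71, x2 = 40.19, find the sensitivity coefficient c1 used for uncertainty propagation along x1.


y = 14*x1 / x2 + 7
dy/dx1 = 14/x2
Evaluate at x2 = 40.19: c1 = 14 / 40.19
c1 = 0.3483

0.3483


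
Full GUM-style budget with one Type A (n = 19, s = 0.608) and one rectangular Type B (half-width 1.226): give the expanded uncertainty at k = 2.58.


u_A = s / sqrt(n) = 0.608 / sqrt(19) = 0.13948477
u_B = half_width / sqrt(3) = 1.226 / sqrt(3) = 0.70783143
uc = sqrt(u_A^2 + u_B^2) = sqrt(0.13948477^2 + 0.70783143^2) = 0.72144392
U = k * uc = 2.58 * 0.72144392
U = 1.8613

1.8613


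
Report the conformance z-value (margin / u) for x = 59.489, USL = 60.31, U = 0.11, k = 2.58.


u = U / k = 0.11 / 2.58 = 0.042635659
margin = |USL - x| = |60.31 - 59.489| = 0.821
z = margin / u = 0.821 / 0.042635659
z = 19.2562

19.2562


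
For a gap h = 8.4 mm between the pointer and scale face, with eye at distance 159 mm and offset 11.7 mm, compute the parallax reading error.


error = h * offset / d
= 8.4 * 11.7 / 159
= 0.6181

0.6181


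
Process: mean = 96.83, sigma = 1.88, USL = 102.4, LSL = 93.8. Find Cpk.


Cpu = (USL - mean) / (3*sigma) = (102.4 - 96.83) / (3*1.88) = 0.9876
Cpl = (mean - LSL) / (3*sigma) = (96.83 - 93.8) / (3*1.88) = 0.5372
Cpk = min(Cpu, Cpl) = 0.5372

0.5372


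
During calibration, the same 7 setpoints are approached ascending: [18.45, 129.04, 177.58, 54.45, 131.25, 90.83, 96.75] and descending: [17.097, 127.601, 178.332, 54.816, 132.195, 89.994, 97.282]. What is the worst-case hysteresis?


|18.45 - 17.097| = 1.3530
|129.04 - 127.601| = 1.4390
|177.58 - 178.332| = 0.7520
|54.45 - 54.816| = 0.3660
|131.25 - 132.195| = 0.9450
|90.83 - 89.994| = 0.8360
|96.75 - 97.282| = 0.5320
hysteresis = max(diffs) = 1.4390

1.4390


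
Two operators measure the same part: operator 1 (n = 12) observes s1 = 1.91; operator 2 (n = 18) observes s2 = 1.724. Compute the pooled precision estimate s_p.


s_p = sqrt(((n1-1)*s1^2 + (n2-1)*s2^2) / (n1+n2-2))
numerator = (12-1)*1.91^2 + (18-1)*1.724^2 = 40.1291 + 50.526992 = 90.656092
denominator = 12 + 18 - 2 = 28
s_p^2 = 90.656092 / 28 = 3.2377176
s_p = sqrt(3.2377176) = 1.7994

1.7994


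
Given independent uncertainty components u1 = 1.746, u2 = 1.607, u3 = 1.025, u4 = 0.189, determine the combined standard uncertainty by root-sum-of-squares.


uc = sqrt(1.746^2 + 1.607^2 + 1.025^2 + 0.189^2)
uc = sqrt(6.717311)
uc = 2.5918

2.5918


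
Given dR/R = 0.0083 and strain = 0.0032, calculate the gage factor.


GF = (dR/R) / epsilon
= 0.0083 / 0.0032
= 2.5938

2.5938


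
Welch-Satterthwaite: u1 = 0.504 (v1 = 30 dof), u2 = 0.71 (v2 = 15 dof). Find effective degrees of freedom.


uc = sqrt(u1^2 + u2^2) = sqrt(0.504^2 + 0.71^2) = 0.87069857
v_eff = uc^4 / (u1^4/v1 + u2^4/v2)
= 0.87069857^4 / (0.504^4/30 + 0.71^4/15)
= 0.57473987 / 0.019091925
v_eff = 30.1038

30.1038


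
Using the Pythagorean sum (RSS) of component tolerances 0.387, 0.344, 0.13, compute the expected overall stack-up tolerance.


RSS = sqrt(0.387^2 + 0.344^2 + 0.13^2)
= sqrt(0.285005)
= 0.5339

0.5339


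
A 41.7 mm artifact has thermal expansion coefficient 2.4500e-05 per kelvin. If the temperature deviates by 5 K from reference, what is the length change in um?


dL = L * alpha * dT
= 41.7 * 2.4500e-05 * 5
= 0.0051082 mm
dL_um = 0.0051082 * 1000 = 5.1082 um

5.1082


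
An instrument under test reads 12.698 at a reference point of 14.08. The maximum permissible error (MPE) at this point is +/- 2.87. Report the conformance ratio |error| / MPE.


e = indication - reference = 12.698 - 14.08 = -1.3820
|e| = 1.3820
ratio = |e| / MPE = 1.3820 / 2.87
ratio = 0.4815

0.4815


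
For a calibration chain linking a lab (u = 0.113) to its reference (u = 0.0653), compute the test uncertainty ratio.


TUR = u_lab / u_ref
= 0.113 / 0.0653
= 1.7305

1.7305


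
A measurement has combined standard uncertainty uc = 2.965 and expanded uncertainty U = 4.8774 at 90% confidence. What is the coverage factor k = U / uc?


k = U / uc
k = 4.8774 / 2.965
k = 1.645

1.645


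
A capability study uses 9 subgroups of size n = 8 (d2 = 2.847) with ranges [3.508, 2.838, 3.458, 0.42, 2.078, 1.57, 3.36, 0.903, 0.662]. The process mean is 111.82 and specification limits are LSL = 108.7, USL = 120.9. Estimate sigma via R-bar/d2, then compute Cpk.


R_bar = (3.508 + 2.838 + 3.458 + 0.42 + 2.078 + 1.57 + 3.36 + 0.903 + 0.662) / 9 = 2.0885556
sigma = R_bar / d2 = 2.0885556 / 2.847 = 0.73359874
Cp = (USL - LSL)/(6*sigma) = (120.9 - 108.7)/(6*0.73359874) = 2.7717
Cpu = (120.9 - 111.82)/(3*0.73359874) = 4.1258
Cpl = (111.82 - 108.7)/(3*0.73359874) = 1.4177
Cpk = min(Cpu, Cpl) = 1.4177

1.4177


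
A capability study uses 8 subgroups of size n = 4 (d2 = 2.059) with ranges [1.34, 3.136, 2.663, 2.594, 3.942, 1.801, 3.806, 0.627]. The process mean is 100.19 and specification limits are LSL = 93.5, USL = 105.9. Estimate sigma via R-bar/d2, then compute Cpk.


R_bar = (1.34 + 3.136 + 2.663 + 2.594 + 3.942 + 1.801 + 3.806 + 0.627) / 8 = 2.488625
sigma = R_bar / d2 = 2.488625 / 2.059 = 1.2086571
Cp = (USL - LSL)/(6*sigma) = (105.9 - 93.5)/(6*1.2086571) = 1.7099
Cpu = (105.9 - 100.19)/(3*1.2086571) = 1.5748
Cpl = (100.19 - 93.5)/(3*1.2086571) = 1.8450
Cpk = min(Cpu, Cpl) = 1.5748

1.5748


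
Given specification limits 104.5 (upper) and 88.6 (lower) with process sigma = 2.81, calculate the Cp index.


Cp = (USL - LSL) / (6 * sigma)
= (104.5 - 88.6) / (6 * 2.81)
= 15.9000 / 16.8600
= 0.9431

0.9431


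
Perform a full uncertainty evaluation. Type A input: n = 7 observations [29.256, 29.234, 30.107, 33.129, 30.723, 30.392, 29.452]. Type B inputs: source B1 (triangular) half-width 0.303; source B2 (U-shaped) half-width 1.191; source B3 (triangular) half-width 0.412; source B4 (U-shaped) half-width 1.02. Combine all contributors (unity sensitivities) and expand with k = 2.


mean = (29.256 + 29.234 + 30.107 + 33.129 + 30.723 + 30.392 + 29.452) / 7 = 30.32757143
s = sqrt(sum((x - mean)^2)/(n-1)) = 1.3643043
u_A = s / sqrt(n) = 1.3643043 / sqrt(7) = 0.51565856
u_B1 = 0.303 / sqrt(6) = 0.12369923
u_B2 = 1.191 / sqrt(2) = 0.84216418
u_B3 = 0.412 / sqrt(6) = 0.1681983
u_B4 = 1.02 / sqrt(2) = 0.72124892
uc = sqrt(0.51565856^2 + 0.12369923^2 + 0.84216418^2 + 0.1681983^2 + 0.72124892^2) = 1.2405388
U = k * uc = 2 * 1.2405388
U = 2.4811

2.4811


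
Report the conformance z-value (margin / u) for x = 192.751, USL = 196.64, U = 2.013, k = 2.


u = U / k = 2.013 / 2 = 1.0065
margin = |USL - x| = |196.64 - 192.751| = 3.889
z = margin / u = 3.889 / 1.0065
z = 3.8639

3.8639


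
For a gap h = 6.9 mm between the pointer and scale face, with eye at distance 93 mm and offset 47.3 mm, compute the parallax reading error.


error = h * offset / d
= 6.9 * 47.3 / 93
= 3.5094

3.5094


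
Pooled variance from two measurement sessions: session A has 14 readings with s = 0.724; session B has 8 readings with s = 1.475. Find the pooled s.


s_p = sqrt(((n1-1)*s1^2 + (n2-1)*s2^2) / (n1+n2-2))
numerator = (14-1)*0.724^2 + (8-1)*1.475^2 = 6.814288 + 15.229375 = 22.043663
denominator = 14 + 8 - 2 = 20
s_p^2 = 22.043663 / 20 = 1.1021831
s_p = sqrt(1.1021831) = 1.0498

1.0498


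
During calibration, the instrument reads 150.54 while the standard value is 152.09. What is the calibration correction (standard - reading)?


Correction = standard - reading
= 152.09 - 150.54
= 1.5500

1.5500


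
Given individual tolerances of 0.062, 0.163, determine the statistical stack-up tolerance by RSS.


RSS = sqrt(0.062^2 + 0.163^2)
= sqrt(0.030413)
= 0.1744

0.1744


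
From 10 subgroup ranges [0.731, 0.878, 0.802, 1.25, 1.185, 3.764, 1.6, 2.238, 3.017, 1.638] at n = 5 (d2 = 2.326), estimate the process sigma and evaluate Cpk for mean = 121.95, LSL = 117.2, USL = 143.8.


R_bar = (0.731 + 0.878 + 0.802 + 1.25 + 1.185 + 3.764 + 1.6 + 2.238 + 3.017 + 1.638) / 10 = 1.7103
sigma = R_bar / d2 = 1.7103 / 2.326 = 0.73529665
Cp = (USL - LSL)/(6*sigma) = (143.8 - 117.2)/(6*0.73529665) = 6.0293
Cpu = (143.8 - 121.95)/(3*0.73529665) = 9.9053
Cpl = (121.95 - 117.2)/(3*0.73529665) = 2.1533
Cpk = min(Cpu, Cpl) = 2.1533

2.1533


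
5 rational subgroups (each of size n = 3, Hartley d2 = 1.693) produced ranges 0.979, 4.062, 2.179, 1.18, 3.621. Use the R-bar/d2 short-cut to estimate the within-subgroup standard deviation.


R_bar = (0.979 + 4.062 + 2.179 + 1.18 + 3.621) / 5
R_bar = 12.021 / 5 = 2.4042
sigma_hat = R_bar / d2 = 2.4042 / 1.693 = 1.4201

1.4201


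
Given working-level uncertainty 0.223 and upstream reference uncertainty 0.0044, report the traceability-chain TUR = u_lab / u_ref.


TUR = u_lab / u_ref
= 0.223 / 0.0044
= 50.6818

50.6818


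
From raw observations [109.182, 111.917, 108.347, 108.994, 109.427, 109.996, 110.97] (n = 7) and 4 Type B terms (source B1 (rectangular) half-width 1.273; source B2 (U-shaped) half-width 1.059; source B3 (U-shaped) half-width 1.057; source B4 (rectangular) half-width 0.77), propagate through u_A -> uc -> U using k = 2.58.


mean = (109.182 + 111.917 + 108.347 + 108.994 + 109.427 + 109.996 + 110.97) / 7 = 109.8332857
s = sqrt(sum((x - mean)^2)/(n-1)) = 1.2357958
u_A = s / sqrt(n) = 1.2357958 / sqrt(7) = 0.46708691
u_B1 = 1.273 / sqrt(3) = 0.73496689
u_B2 = 1.059 / sqrt(2) = 0.74882608
u_B3 = 1.057 / sqrt(2) = 0.74741187
u_B4 = 0.77 / sqrt(3) = 0.44455971
uc = sqrt(0.46708691^2 + 0.73496689^2 + 0.74882608^2 + 0.74741187^2 + 0.44455971^2) = 1.4406057
U = k * uc = 2.58 * 1.4406057
U = 3.7168

3.7168


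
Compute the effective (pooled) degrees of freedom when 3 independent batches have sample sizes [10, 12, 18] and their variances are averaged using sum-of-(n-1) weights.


nu = sum_i (n_i - 1)
nu = ((10 - 1) + (12 - 1) + (18 - 1))
nu = 9 + 11 + 17
nu = 37

37


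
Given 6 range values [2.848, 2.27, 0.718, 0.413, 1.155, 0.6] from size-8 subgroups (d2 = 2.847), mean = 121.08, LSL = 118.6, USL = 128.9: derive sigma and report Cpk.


R_bar = (2.848 + 2.27 + 0.718 + 0.413 + 1.155 + 0.6) / 6 = 1.334
sigma = R_bar / d2 = 1.334 / 2.847 = 0.4685634
Cp = (USL - LSL)/(6*sigma) = (128.9 - 118.6)/(6*0.4685634) = 3.6637
Cpu = (128.9 - 121.08)/(3*0.4685634) = 5.5631
Cpl = (121.08 - 118.6)/(3*0.4685634) = 1.7643
Cpk = min(Cpu, Cpl) = 1.7643

1.7643


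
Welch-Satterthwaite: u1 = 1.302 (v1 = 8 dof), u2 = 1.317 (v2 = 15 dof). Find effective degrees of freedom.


uc = sqrt(u1^2 + u2^2) = sqrt(1.302^2 + 1.317^2) = 1.851943
v_eff = uc^4 / (u1^4/v1 + u2^4/v2)
= 1.851943^4 / (1.302^4/8 + 1.317^4/15)
= 11.762793 / 0.55977805
v_eff = 21.0133

21.0133


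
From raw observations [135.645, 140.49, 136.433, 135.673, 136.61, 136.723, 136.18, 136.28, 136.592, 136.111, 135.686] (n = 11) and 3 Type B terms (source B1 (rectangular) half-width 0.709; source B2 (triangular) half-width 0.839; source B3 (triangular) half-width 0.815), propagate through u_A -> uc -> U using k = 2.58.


mean = (135.645 + 140.49 + 136.433 + 135.673 + 136.61 + 136.723 + 136.18 + 136.28 + 136.592 + 136.111 + 135.686) / 11 = 136.5839091
s = sqrt(sum((x - mean)^2)/(n-1)) = 1.3526679
u_A = s / sqrt(n) = 1.3526679 / sqrt(11) = 0.40784472
u_B1 = 0.709 / sqrt(3) = 0.40934134
u_B2 = 0.839 / sqrt(6) = 0.34252032
u_B3 = 0.815 / sqrt(6) = 0.33272236
uc = sqrt(0.40784472^2 + 0.40934134^2 + 0.34252032^2 + 0.33272236^2) = 0.74961456
U = k * uc = 2.58 * 0.74961456
U = 1.9340

1.9340


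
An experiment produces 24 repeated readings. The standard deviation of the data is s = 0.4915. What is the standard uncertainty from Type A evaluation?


u_A = s / sqrt(n)
u_A = 0.4915 / sqrt(24)
u_A = 0.4915 / 4.8989795
u_A = 0.1003

0.1003


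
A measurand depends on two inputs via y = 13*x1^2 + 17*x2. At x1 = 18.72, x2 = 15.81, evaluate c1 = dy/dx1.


y = 13*x1^2 + 17*x2
dy/dx1 = 2*13*x1
Evaluate at x1 = 18.72: c1 = 26 * 18.72
c1 = 486.7200

486.7200


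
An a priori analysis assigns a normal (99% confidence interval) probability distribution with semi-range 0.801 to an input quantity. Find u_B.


u_B = half_width / 2.576
u_B = 0.801 / 2.576
u_B = 0.3109

0.3109


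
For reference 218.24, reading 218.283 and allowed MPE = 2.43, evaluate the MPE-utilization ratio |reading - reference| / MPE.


e = indication - reference = 218.283 - 218.24 = 0.0430
|e| = 0.0430
ratio = |e| / MPE = 0.0430 / 2.43
ratio = 0.0177

0.0177


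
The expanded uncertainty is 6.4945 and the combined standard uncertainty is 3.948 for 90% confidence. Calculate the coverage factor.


k = U / uc
k = 6.4945 / 3.948
k = 1.645

1.645


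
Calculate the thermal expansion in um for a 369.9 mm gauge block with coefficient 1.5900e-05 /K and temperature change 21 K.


dL = L * alpha * dT
= 369.9 * 1.5900e-05 * 21
= 0.1235096 mm
dL_um = 0.1235096 * 1000 = 123.5096 um

123.5096


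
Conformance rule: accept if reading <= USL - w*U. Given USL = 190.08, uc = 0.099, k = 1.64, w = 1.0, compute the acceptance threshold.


U = k * uc = 1.64 * 0.099 = 0.16236
guard band g = w * U = 1.0 * 0.16236 = 0.16236
AL = USL - g = 190.08 - 0.16236
AL = 189.9176

189.9176


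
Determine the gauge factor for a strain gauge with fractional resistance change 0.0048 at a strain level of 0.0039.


GF = (dR/R) / epsilon
= 0.0048 / 0.0039
= 1.2308

1.2308


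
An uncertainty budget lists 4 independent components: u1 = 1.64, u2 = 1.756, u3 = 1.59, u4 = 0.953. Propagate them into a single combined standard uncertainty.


uc = sqrt(1.64^2 + 1.756^2 + 1.59^2 + 0.953^2)
uc = sqrt(9.209445)
uc = 3.0347

3.0347


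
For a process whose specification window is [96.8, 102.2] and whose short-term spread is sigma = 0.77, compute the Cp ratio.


Cp = (USL - LSL) / (6 * sigma)
= (102.2 - 96.8) / (6 * 0.77)
= 5.4000 / 4.6200
= 1.1688

1.1688


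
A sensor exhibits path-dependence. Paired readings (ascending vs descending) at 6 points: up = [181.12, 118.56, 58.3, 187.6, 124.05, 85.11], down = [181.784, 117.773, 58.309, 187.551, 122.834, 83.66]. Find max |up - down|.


|181.12 - 181.784| = 0.6640
|118.56 - 117.773| = 0.7870
|58.3 - 58.309| = 0.0090
|187.6 - 187.551| = 0.0490
|124.05 - 122.834| = 1.2160
|85.11 - 83.66| = 1.4500
hysteresis = max(diffs) = 1.4500

1.4500


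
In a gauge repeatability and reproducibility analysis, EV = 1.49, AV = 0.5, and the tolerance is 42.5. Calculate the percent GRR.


GRR = sqrt(EV^2 + AV^2) = sqrt(1.49^2 + 0.5^2) = 1.5716552
%GRR = GRR / tol * 100 = 1.5716552 / 42.5 * 100
%GRR = 3.6980

3.6980


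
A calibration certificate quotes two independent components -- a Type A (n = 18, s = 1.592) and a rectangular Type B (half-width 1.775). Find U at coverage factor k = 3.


u_A = s / sqrt(n) = 1.592 / sqrt(18) = 0.375238
u_B = half_width / sqrt(3) = 1.775 / sqrt(3) = 1.0247967
uc = sqrt(u_A^2 + u_B^2) = sqrt(0.375238^2 + 1.0247967^2) = 1.0913349
U = k * uc = 3 * 1.0913349
U = 3.2740

3.2740


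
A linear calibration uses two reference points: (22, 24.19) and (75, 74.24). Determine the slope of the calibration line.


slope = (y2 - y1) / (x2 - x1)
= (74.24 - 24.19) / (75 - 22)
= 50.0500 / 53
= 0.9443

0.9443


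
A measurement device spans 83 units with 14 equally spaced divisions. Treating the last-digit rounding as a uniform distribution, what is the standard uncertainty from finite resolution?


resolution = range / divisions
resolution = 83 / 14 = 5.9285714
u_res = resolution / (2*sqrt(3))
u_res = 5.9285714 / 3.4641016
u_res = 1.7114

1.7114


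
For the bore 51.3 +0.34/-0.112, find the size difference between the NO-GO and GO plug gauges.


GO = nominal - lower_tol (smallest hole = maximum material condition)
GO = 51.3 - 0.112 = 51.188
NO-GO = nominal + upper_tol (largest hole = least material condition)
NO-GO = 51.3 + 0.34 = 51.64
spread = NO-GO - GO = 51.64 - 51.188 = 0.4520

0.4520


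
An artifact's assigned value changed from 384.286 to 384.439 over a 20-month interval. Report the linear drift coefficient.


rate = (v2 - v1) / months
= (384.439 - 384.286) / 20
= 0.1530 / 20
= 0.0077

0.0077


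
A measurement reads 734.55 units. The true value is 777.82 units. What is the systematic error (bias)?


Systematic error = measured - true
= 734.55 - 777.82
= -43.2700

-43.2700


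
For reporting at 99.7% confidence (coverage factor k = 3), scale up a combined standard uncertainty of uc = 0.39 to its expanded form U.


U = k * uc
U = 3 * 0.39
U = 1.1700

1.1700


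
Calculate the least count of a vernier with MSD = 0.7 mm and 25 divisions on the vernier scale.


LC = MSD / n_div
= 0.7 / 25
= 0.0280

0.0280


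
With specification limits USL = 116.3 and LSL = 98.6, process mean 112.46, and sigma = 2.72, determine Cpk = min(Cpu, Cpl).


Cpu = (USL - mean) / (3*sigma) = (116.3 - 112.46) / (3*2.72) = 0.4706
Cpl = (mean - LSL) / (3*sigma) = (112.46 - 98.6) / (3*2.72) = 1.6985
Cpk = min(Cpu, Cpl) = 0.4706

0.4706


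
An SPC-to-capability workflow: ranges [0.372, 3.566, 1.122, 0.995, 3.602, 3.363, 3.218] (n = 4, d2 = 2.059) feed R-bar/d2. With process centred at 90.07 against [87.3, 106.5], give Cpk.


R_bar = (0.372 + 3.566 + 1.122 + 0.995 + 3.602 + 3.363 + 3.218) / 7 = 2.3197143
sigma = R_bar / d2 = 2.3197143 / 2.059 = 1.1266218
Cp = (USL - LSL)/(6*sigma) = (106.5 - 87.3)/(6*1.1266218) = 2.8403
Cpu = (106.5 - 90.07)/(3*1.1266218) = 4.8611
Cpl = (90.07 - 87.3)/(3*1.1266218) = 0.8196
Cpk = min(Cpu, Cpl) = 0.8196

0.8196


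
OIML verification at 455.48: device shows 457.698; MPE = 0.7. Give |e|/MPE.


e = indication - reference = 457.698 - 455.48 = 2.2180
|e| = 2.2180
ratio = |e| / MPE = 2.2180 / 0.7
ratio = 3.1686

3.1686


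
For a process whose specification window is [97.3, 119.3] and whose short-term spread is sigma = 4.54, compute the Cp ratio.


Cp = (USL - LSL) / (6 * sigma)
= (119.3 - 97.3) / (6 * 4.54)
= 22.0000 / 27.2400
= 0.8076

0.8076


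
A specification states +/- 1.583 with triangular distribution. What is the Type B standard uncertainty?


u_B = half_width / sqrt(6)
u_B = 1.583 / 2.4494897
u_B = 0.6463

0.6463


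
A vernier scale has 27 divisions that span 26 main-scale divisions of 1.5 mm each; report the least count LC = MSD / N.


LC = MSD / n_div
= 1.5 / 27
= 0.0556

0.0556


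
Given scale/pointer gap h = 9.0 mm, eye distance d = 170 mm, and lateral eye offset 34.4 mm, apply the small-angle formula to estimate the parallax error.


error = h * offset / d
= 9.0 * 34.4 / 170
= 1.8212

1.8212


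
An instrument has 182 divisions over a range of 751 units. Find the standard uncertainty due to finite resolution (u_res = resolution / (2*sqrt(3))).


resolution = range / divisions
resolution = 751 / 182 = 4.1263736
u_res = resolution / (2*sqrt(3))
u_res = 4.1263736 / 3.4641016
u_res = 1.1912

1.1912


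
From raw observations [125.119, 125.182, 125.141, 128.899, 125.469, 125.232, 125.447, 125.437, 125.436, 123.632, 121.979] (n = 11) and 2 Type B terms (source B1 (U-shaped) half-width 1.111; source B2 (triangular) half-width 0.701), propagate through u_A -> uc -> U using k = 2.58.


mean = (125.119 + 125.182 + 125.141 + 128.899 + 125.469 + 125.232 + 125.447 + 125.437 + 125.436 + 123.632 + 121.979) / 11 = 125.1793636
s = sqrt(sum((x - mean)^2)/(n-1)) = 1.6360931
u_A = s / sqrt(n) = 1.6360931 / sqrt(11) = 0.49330063
u_B1 = 1.111 / sqrt(2) = 0.78559563
u_B2 = 0.701 / sqrt(6) = 0.28618205
uc = sqrt(0.49330063^2 + 0.78559563^2 + 0.28618205^2) = 0.97077607
U = k * uc = 2.58 * 0.97077607
U = 2.5046

2.5046


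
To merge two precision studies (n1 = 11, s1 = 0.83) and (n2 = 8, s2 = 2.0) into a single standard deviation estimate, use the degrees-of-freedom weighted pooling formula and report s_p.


s_p = sqrt(((n1-1)*s1^2 + (n2-1)*s2^2) / (n1+n2-2))
numerator = (11-1)*0.83^2 + (8-1)*2.0^2 = 6.889 + 28 = 34.889
denominator = 11 + 8 - 2 = 17
s_p^2 = 34.889 / 17 = 2.0522941
s_p = sqrt(2.0522941) = 1.4326

1.4326


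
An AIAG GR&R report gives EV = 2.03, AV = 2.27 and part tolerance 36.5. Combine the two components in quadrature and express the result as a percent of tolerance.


GRR = sqrt(EV^2 + AV^2) = sqrt(2.03^2 + 2.27^2) = 3.0452914
%GRR = GRR / tol * 100 = 3.0452914 / 36.5 * 100
%GRR = 8.3433

8.3433


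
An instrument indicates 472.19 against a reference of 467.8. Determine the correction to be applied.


Correction = standard - reading
= 467.8 - 472.19
= -4.3900

-4.3900


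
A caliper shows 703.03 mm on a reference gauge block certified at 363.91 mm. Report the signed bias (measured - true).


Systematic error = measured - true
= 703.03 - 363.91
= 339.1200

339.1200


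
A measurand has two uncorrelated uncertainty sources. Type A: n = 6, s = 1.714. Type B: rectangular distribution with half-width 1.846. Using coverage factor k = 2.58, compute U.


u_A = s / sqrt(n) = 1.714 / sqrt(6) = 0.69973757
u_B = half_width / sqrt(3) = 1.846 / sqrt(3) = 1.0657886
uc = sqrt(u_A^2 + u_B^2) = sqrt(0.69973757^2 + 1.0657886^2) = 1.2749659
U = k * uc = 2.58 * 1.2749659
U = 3.2894

3.2894


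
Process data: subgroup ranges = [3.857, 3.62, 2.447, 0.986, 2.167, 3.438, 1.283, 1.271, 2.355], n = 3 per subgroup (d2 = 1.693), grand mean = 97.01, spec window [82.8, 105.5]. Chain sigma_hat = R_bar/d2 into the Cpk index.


R_bar = (3.857 + 3.62 + 2.447 + 0.986 + 2.167 + 3.438 + 1.283 + 1.271 + 2.355) / 9 = 2.3804444
sigma = R_bar / d2 = 2.3804444 / 1.693 = 1.406051
Cp = (USL - LSL)/(6*sigma) = (105.5 - 82.8)/(6*1.406051) = 2.6908
Cpu = (105.5 - 97.01)/(3*1.406051) = 2.0127
Cpl = (97.01 - 82.8)/(3*1.406051) = 3.3688
Cpk = min(Cpu, Cpl) = 2.0127

2.0127


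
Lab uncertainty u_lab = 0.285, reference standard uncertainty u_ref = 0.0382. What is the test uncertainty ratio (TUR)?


TUR = u_lab / u_ref
= 0.285 / 0.0382
= 7.4607

7.4607
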